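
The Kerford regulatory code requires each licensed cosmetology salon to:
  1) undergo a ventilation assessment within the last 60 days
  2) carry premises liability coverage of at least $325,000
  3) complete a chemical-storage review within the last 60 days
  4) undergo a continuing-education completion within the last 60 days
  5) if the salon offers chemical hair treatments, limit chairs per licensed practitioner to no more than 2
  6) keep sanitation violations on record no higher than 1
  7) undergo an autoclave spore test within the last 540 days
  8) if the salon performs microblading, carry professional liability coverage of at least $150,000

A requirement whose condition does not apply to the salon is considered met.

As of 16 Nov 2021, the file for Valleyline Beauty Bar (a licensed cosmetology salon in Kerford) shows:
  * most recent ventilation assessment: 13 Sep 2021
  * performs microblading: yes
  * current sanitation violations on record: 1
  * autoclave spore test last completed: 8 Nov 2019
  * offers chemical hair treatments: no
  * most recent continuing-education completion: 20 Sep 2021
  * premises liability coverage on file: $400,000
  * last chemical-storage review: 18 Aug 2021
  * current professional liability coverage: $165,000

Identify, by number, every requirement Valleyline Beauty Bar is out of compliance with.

1. ventilation assessment 64 days ago vs limit 60 → not met
2. premises liability coverage $400,000 ≥ $325,000 → met
3. chemical-storage review 90 days ago vs limit 60 → not met
4. continuing-education completion 57 days ago vs limit 60 → met
5. condition 'offers chemical hair treatments' does not hold → requirement n/a → met
6. sanitation violations on record 1 ≤ 1 → met
7. autoclave spore test 739 days ago vs limit 540 → not met
8. condition 'performs microblading' holds; professional liability coverage $165,000 ≥ $150,000 → met
Not met: 1, 3, 7

1, 3, 7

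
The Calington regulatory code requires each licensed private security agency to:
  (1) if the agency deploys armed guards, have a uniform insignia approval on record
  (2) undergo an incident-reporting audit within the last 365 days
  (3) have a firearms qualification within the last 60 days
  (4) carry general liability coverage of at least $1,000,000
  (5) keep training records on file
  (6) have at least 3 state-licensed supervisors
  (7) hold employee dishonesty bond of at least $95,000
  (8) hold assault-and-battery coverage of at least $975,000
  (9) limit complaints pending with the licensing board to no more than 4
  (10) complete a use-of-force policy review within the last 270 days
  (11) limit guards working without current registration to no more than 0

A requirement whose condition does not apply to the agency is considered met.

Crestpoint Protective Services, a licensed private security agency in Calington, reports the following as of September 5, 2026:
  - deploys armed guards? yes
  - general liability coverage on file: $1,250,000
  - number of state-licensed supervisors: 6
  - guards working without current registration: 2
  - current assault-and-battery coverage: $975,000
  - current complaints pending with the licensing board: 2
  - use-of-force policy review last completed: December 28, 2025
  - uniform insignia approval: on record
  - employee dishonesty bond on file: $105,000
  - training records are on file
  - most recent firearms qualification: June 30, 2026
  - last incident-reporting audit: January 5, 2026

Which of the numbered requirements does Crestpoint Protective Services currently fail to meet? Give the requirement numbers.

1. condition 'deploys armed guards' holds; uniform insignia approval present → met
2. incident-reporting audit 243 days ago vs limit 365 → met
3. firearms qualification 67 days ago vs limit 60 → not met
4. general liability coverage $1,250,000 ≥ $1,000,000 → met
5. training records present → met
6. state-licensed supervisors 6 ≥ 3 → met
7. employee dishonesty bond $105,000 ≥ $95,000 → met
8. assault-and-battery coverage $975,000 ≥ $975,000 → met
9. complaints pending with the licensing board 2 ≤ 4 → met
10. use-of-force policy review 251 days ago vs limit 270 → met
11. guards working without current registration 2 > 0 → not met
Not met: 3, 11

3, 11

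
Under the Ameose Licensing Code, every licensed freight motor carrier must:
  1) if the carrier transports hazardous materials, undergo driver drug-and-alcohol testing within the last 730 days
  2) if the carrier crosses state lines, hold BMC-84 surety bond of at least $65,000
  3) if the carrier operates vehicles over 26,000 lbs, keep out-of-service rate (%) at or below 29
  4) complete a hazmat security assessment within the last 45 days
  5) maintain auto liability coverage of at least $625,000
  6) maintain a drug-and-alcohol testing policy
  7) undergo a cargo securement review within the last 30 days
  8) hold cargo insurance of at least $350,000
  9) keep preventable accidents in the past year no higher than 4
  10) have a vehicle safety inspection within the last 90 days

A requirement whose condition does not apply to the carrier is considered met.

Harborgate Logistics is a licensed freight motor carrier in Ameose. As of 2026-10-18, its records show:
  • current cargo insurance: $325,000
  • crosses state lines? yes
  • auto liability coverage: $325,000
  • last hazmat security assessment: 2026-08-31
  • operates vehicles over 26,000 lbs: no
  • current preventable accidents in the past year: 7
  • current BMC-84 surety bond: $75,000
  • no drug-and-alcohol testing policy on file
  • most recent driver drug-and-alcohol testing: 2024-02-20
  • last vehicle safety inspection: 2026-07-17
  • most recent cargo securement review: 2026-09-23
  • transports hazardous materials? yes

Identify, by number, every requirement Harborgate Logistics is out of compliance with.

1. condition 'transports hazardous materials' holds; driver drug-and-alcohol testing 971 days ago vs limit 730 → not met
2. condition 'crosses state lines' holds; BMC-84 surety bond $75,000 ≥ $65,000 → met
3. condition 'operates vehicles over 26,000 lbs' does not hold → requirement n/a → met
4. hazmat security assessment 48 days ago vs limit 45 → not met
5. auto liability coverage $325,000 < $625,000 → not met
6. drug-and-alcohol testing policy absent → not met
7. cargo securement review 25 days ago vs limit 30 → met
8. cargo insurance $325,000 < $350,000 → not met
9. preventable accidents in the past year 7 > 4 → not met
10. vehicle safety inspection 93 days ago vs limit 90 → not met
Not met: 1, 4, 5, 6, 8, 9, 10

1, 4, 5, 6, 8, 9, 10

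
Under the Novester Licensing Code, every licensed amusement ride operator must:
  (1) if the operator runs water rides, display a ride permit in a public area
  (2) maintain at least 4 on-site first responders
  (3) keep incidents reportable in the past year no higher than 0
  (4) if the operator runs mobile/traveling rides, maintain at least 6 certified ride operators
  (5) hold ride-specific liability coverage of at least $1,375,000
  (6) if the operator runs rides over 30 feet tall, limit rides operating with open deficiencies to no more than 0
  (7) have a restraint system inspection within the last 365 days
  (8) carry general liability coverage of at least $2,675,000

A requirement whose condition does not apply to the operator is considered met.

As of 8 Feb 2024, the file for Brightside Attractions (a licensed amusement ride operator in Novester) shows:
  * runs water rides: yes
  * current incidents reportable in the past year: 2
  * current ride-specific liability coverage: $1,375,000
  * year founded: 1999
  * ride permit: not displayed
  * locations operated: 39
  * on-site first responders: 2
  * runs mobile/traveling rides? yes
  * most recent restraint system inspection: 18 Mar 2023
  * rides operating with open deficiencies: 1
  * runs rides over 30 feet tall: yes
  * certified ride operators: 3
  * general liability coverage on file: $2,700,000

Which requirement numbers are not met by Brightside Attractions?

1, 2, 3, 4, 6

1. condition 'runs water rides' holds; ride permit absent → not met
2. on-site first responders 2 < 4 → not met
3. incidents reportable in the past year 2 > 0 → not met
4. condition 'runs mobile/traveling rides' holds; certified ride operators 3 < 6 → not met
5. ride-specific liability coverage $1,375,000 ≥ $1,375,000 → met
6. condition 'runs rides over 30 feet tall' holds; rides operating with open deficiencies 1 > 0 → not met
7. restraint system inspection 327 days ago vs limit 365 → met
8. general liability coverage $2,700,000 ≥ $2,675,000 → met
Not met: 1, 2, 3, 4, 6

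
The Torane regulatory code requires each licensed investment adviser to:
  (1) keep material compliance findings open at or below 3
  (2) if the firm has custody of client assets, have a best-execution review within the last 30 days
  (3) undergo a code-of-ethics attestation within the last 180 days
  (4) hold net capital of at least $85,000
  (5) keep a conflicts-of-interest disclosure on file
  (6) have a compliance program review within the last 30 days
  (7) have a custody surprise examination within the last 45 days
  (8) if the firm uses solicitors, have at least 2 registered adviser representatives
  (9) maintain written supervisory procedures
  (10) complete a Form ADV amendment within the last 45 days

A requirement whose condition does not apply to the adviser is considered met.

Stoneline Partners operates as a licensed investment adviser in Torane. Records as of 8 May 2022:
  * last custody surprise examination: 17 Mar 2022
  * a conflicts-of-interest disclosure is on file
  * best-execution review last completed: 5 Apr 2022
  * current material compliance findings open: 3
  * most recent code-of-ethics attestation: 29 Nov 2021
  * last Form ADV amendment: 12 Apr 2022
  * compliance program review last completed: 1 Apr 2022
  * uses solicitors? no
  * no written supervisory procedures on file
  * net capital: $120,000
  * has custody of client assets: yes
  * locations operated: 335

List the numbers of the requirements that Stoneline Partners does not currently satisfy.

1. material compliance findings open 3 ≤ 3 → met
2. condition 'has custody of client assets' holds; best-execution review 33 days ago vs limit 30 → not met
3. code-of-ethics attestation 160 days ago vs limit 180 → met
4. net capital $120,000 ≥ $85,000 → met
5. conflicts-of-interest disclosure present → met
6. compliance program review 37 days ago vs limit 30 → not met
7. custody surprise examination 52 days ago vs limit 45 → not met
8. condition 'uses solicitors' does not hold → requirement n/a → met
9. written supervisory procedures absent → not met
10. Form ADV amendment 26 days ago vs limit 45 → met
Not met: 2, 6, 7, 9

2, 6, 7, 9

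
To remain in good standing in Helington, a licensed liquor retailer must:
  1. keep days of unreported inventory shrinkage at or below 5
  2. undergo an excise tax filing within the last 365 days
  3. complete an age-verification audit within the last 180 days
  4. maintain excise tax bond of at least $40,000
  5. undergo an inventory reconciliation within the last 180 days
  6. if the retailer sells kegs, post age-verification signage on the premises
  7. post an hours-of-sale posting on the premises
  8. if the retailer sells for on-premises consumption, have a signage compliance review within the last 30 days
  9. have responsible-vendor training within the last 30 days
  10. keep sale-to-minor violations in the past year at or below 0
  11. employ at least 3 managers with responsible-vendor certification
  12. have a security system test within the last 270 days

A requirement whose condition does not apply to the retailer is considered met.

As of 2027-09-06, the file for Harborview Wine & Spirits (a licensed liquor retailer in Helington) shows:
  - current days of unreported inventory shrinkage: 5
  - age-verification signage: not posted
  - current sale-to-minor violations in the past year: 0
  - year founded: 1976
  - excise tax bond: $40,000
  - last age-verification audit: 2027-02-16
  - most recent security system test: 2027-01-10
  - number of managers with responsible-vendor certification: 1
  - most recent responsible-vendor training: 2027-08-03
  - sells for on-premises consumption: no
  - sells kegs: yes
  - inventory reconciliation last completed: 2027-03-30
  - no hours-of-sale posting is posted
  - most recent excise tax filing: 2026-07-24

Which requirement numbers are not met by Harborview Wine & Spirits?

1. days of unreported inventory shrinkage 5 ≤ 5 → met
2. excise tax filing 409 days ago vs limit 365 → not met
3. age-verification audit 202 days ago vs limit 180 → not met
4. excise tax bond $40,000 ≥ $40,000 → met
5. inventory reconciliation 160 days ago vs limit 180 → met
6. condition 'sells kegs' holds; age-verification signage absent → not met
7. hours-of-sale posting absent → not met
8. condition 'sells for on-premises consumption' does not hold → requirement n/a → met
9. responsible-vendor training 34 days ago vs limit 30 → not met
10. sale-to-minor violations in the past year 0 ≤ 0 → met
11. managers with responsible-vendor certification 1 < 3 → not met
12. security system test 239 days ago vs limit 270 → met
Not met: 2, 3, 6, 7, 9, 11

2, 3, 6, 7, 9, 11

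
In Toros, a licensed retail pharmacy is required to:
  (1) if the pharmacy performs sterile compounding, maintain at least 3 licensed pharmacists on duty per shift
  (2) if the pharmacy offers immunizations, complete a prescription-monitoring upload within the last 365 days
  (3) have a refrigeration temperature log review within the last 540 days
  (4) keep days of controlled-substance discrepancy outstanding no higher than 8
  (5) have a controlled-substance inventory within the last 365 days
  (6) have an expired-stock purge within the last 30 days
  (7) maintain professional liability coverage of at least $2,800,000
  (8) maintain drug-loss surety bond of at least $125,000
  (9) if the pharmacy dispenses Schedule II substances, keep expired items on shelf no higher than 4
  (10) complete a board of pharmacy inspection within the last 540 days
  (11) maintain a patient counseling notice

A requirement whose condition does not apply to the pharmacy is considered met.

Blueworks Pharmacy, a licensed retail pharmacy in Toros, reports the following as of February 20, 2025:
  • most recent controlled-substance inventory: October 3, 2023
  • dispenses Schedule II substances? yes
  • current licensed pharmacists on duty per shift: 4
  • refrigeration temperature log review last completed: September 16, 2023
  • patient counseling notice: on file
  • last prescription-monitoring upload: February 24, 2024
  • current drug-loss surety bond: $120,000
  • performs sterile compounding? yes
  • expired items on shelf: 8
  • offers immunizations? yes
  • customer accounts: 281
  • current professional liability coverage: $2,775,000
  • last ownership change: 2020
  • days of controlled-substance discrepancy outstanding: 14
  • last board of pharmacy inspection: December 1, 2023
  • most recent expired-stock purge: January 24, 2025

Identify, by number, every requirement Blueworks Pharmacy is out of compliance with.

4, 5, 7, 8, 9

1. condition 'performs sterile compounding' holds; licensed pharmacists on duty per shift 4 ≥ 3 → met
2. condition 'offers immunizations' holds; prescription-monitoring upload 362 days ago vs limit 365 → met
3. refrigeration temperature log review 523 days ago vs limit 540 → met
4. days of controlled-substance discrepancy outstanding 14 > 8 → not met
5. controlled-substance inventory 506 days ago vs limit 365 → not met
6. expired-stock purge 27 days ago vs limit 30 → met
7. professional liability coverage $2,775,000 < $2,800,000 → not met
8. drug-loss surety bond $120,000 < $125,000 → not met
9. condition 'dispenses Schedule II substances' holds; expired items on shelf 8 > 4 → not met
10. board of pharmacy inspection 447 days ago vs limit 540 → met
11. patient counseling notice present → met
Not met: 4, 5, 7, 8, 9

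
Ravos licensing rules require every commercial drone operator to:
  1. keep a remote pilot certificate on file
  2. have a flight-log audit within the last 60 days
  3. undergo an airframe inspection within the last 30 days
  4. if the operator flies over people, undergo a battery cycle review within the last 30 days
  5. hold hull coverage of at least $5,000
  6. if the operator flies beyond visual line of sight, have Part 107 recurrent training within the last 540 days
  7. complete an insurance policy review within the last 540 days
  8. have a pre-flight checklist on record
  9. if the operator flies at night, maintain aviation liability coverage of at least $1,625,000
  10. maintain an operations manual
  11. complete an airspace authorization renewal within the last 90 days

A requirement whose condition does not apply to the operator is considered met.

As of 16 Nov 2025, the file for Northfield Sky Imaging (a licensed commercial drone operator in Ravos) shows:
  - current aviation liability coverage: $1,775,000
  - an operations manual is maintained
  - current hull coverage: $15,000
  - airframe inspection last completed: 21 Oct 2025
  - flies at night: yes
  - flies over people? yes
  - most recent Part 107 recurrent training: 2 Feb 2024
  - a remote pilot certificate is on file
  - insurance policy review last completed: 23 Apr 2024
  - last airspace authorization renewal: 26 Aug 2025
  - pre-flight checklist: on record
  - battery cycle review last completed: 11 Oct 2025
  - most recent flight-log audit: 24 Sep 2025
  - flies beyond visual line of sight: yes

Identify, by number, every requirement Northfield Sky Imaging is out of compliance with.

1. remote pilot certificate present → met
2. flight-log audit 53 days ago vs limit 60 → met
3. airframe inspection 26 days ago vs limit 30 → met
4. condition 'flies over people' holds; battery cycle review 36 days ago vs limit 30 → not met
5. hull coverage $15,000 ≥ $5,000 → met
6. condition 'flies beyond visual line of sight' holds; Part 107 recurrent training 653 days ago vs limit 540 → not met
7. insurance policy review 572 days ago vs limit 540 → not met
8. pre-flight checklist present → met
9. condition 'flies at night' holds; aviation liability coverage $1,775,000 ≥ $1,625,000 → met
10. operations manual present → met
11. airspace authorization renewal 82 days ago vs limit 90 → met
Not met: 4, 6, 7

4, 6, 7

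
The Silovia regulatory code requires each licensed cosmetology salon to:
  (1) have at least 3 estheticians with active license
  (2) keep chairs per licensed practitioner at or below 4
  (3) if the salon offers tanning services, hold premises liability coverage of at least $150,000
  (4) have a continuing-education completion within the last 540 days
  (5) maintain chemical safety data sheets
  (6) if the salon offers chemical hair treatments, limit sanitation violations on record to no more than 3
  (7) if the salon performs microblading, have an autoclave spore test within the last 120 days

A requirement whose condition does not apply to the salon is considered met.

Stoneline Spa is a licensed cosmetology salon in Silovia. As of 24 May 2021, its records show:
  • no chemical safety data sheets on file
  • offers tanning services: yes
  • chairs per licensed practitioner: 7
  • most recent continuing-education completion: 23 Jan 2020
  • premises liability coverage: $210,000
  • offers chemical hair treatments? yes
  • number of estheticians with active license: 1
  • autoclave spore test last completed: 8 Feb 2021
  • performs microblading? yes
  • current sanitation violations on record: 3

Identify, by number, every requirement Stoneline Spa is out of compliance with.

1, 2, 5

1. estheticians with active license 1 < 3 → not met
2. chairs per licensed practitioner 7 > 4 → not met
3. condition 'offers tanning services' holds; premises liability coverage $210,000 ≥ $150,000 → met
4. continuing-education completion 487 days ago vs limit 540 → met
5. chemical safety data sheets absent → not met
6. condition 'offers chemical hair treatments' holds; sanitation violations on record 3 ≤ 3 → met
7. condition 'performs microblading' holds; autoclave spore test 105 days ago vs limit 120 → met
Not met: 1, 2, 5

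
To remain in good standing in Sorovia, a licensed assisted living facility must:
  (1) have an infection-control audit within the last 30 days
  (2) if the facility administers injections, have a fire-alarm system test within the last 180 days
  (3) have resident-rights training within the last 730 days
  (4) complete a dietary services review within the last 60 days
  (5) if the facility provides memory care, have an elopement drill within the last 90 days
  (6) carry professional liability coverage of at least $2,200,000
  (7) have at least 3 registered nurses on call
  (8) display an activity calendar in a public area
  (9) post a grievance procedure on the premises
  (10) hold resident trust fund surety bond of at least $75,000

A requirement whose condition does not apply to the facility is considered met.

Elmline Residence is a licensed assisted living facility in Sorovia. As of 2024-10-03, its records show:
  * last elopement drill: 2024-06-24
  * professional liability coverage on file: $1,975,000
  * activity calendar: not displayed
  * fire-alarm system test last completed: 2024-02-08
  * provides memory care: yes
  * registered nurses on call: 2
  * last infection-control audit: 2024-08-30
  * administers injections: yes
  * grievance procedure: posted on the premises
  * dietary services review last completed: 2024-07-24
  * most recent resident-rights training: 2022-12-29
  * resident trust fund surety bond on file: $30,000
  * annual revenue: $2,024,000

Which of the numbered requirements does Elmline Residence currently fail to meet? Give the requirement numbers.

1, 2, 4, 5, 6, 7, 8, 10

1. infection-control audit 34 days ago vs limit 30 → not met
2. condition 'administers injections' holds; fire-alarm system test 238 days ago vs limit 180 → not met
3. resident-rights training 644 days ago vs limit 730 → met
4. dietary services review 71 days ago vs limit 60 → not met
5. condition 'provides memory care' holds; elopement drill 101 days ago vs limit 90 → not met
6. professional liability coverage $1,975,000 < $2,200,000 → not met
7. registered nurses on call 2 < 3 → not met
8. activity calendar absent → not met
9. grievance procedure present → met
10. resident trust fund surety bond $30,000 < $75,000 → not met
Not met: 1, 2, 4, 5, 6, 7, 8, 10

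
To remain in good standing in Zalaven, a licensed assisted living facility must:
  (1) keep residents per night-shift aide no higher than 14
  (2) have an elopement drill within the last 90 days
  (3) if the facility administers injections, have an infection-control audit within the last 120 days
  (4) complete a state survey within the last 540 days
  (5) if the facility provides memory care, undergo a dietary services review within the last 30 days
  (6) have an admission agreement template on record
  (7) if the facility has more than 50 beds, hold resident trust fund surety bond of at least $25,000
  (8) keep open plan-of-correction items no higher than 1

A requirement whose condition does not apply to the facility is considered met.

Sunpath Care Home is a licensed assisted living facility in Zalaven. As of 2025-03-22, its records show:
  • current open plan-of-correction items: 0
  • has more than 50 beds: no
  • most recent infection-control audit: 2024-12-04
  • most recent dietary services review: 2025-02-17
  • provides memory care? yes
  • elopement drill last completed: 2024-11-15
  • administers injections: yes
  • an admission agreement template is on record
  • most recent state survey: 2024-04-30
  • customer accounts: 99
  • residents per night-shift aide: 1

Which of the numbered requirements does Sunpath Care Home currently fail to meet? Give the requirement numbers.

2, 5

1. residents per night-shift aide 1 ≤ 14 → met
2. elopement drill 127 days ago vs limit 90 → not met
3. condition 'administers injections' holds; infection-control audit 108 days ago vs limit 120 → met
4. state survey 326 days ago vs limit 540 → met
5. condition 'provides memory care' holds; dietary services review 33 days ago vs limit 30 → not met
6. admission agreement template present → met
7. condition 'has more than 50 beds' does not hold → requirement n/a → met
8. open plan-of-correction items 0 ≤ 1 → met
Not met: 2, 5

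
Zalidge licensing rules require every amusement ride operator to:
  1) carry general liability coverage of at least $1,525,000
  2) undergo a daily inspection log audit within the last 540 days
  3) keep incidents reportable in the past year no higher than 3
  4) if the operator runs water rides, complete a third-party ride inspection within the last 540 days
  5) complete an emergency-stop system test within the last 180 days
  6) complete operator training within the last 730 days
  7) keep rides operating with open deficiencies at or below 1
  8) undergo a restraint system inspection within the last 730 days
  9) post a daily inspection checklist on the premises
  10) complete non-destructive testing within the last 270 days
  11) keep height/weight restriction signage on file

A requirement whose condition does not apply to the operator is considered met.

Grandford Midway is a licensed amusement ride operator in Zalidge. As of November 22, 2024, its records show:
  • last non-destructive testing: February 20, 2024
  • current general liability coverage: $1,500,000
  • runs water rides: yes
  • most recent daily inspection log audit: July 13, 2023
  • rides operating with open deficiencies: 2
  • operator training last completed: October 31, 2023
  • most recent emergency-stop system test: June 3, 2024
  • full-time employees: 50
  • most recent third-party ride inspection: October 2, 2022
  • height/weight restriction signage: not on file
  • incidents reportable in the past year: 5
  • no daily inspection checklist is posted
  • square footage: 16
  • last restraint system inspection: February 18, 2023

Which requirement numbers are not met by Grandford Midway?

1. general liability coverage $1,500,000 < $1,525,000 → not met
2. daily inspection log audit 498 days ago vs limit 540 → met
3. incidents reportable in the past year 5 > 3 → not met
4. condition 'runs water rides' holds; third-party ride inspection 782 days ago vs limit 540 → not met
5. emergency-stop system test 172 days ago vs limit 180 → met
6. operator training 388 days ago vs limit 730 → met
7. rides operating with open deficiencies 2 > 1 → not met
8. restraint system inspection 643 days ago vs limit 730 → met
9. daily inspection checklist absent → not met
10. non-destructive testing 276 days ago vs limit 270 → not met
11. height/weight restriction signage absent → not met
Not met: 1, 3, 4, 7, 9, 10, 11

1, 3, 4, 7, 9, 10, 11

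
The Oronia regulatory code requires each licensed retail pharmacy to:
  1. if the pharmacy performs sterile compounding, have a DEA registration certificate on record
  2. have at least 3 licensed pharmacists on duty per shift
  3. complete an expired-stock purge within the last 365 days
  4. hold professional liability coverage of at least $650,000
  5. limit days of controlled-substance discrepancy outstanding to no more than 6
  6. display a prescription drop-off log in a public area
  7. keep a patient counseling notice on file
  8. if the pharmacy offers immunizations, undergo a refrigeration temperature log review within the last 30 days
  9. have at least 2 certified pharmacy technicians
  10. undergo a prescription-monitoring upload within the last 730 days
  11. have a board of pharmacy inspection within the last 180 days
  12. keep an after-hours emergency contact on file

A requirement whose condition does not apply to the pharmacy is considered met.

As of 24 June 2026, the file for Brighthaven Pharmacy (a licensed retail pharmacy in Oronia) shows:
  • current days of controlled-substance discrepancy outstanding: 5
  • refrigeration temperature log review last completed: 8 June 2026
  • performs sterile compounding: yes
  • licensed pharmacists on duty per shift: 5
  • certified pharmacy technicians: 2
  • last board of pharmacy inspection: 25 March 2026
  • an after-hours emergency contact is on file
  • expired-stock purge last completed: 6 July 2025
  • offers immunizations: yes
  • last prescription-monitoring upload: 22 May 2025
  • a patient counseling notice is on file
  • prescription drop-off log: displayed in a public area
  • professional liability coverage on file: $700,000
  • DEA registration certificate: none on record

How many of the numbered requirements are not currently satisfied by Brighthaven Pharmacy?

1. condition 'performs sterile compounding' holds; DEA registration certificate absent → not met
2. licensed pharmacists on duty per shift 5 ≥ 3 → met
3. expired-stock purge 353 days ago vs limit 365 → met
4. professional liability coverage $700,000 ≥ $650,000 → met
5. days of controlled-substance discrepancy outstanding 5 ≤ 6 → met
6. prescription drop-off log present → met
7. patient counseling notice present → met
8. condition 'offers immunizations' holds; refrigeration temperature log review 16 days ago vs limit 30 → met
9. certified pharmacy technicians 2 ≥ 2 → met
10. prescription-monitoring upload 398 days ago vs limit 730 → met
11. board of pharmacy inspection 91 days ago vs limit 180 → met
12. after-hours emergency contact present → met
Not met: 1 of 12

1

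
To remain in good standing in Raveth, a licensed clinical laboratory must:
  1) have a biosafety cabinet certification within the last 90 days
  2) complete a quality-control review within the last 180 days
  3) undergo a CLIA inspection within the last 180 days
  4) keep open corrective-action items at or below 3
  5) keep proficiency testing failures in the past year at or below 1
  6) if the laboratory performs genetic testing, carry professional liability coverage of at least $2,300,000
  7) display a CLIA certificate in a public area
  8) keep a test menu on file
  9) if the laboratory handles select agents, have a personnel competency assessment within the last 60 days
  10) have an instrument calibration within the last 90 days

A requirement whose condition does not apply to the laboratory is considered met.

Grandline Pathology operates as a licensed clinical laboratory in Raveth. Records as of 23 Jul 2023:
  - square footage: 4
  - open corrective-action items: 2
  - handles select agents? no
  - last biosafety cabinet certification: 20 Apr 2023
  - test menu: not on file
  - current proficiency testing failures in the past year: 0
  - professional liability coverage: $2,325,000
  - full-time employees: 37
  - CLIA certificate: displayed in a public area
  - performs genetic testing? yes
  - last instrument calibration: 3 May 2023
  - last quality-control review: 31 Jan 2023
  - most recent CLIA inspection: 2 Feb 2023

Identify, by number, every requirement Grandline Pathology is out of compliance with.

1, 8

1. biosafety cabinet certification 94 days ago vs limit 90 → not met
2. quality-control review 173 days ago vs limit 180 → met
3. CLIA inspection 171 days ago vs limit 180 → met
4. open corrective-action items 2 ≤ 3 → met
5. proficiency testing failures in the past year 0 ≤ 1 → met
6. condition 'performs genetic testing' holds; professional liability coverage $2,325,000 ≥ $2,300,000 → met
7. CLIA certificate present → met
8. test menu absent → not met
9. condition 'handles select agents' does not hold → requirement n/a → met
10. instrument calibration 81 days ago vs limit 90 → met
Not met: 1, 8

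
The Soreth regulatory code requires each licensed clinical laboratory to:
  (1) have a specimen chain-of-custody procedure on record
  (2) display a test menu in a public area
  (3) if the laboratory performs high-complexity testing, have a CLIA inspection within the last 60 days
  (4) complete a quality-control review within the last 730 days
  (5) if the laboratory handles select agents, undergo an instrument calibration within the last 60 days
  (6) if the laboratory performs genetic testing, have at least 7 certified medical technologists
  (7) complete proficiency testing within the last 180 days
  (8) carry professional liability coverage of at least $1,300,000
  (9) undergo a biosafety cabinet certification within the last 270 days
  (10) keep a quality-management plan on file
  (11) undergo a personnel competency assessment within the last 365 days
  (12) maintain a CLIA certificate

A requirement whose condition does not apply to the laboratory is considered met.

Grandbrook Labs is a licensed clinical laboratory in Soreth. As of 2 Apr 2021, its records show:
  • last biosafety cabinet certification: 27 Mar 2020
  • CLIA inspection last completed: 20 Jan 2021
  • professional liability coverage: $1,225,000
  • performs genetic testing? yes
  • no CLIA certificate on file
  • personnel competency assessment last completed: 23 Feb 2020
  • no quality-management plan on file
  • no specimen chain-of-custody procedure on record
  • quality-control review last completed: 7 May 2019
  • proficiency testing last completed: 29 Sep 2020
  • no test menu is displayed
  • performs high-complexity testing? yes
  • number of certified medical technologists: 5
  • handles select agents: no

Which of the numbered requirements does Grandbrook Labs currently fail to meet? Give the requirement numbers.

1. specimen chain-of-custody procedure absent → not met
2. test menu absent → not met
3. condition 'performs high-complexity testing' holds; CLIA inspection 72 days ago vs limit 60 → not met
4. quality-control review 696 days ago vs limit 730 → met
5. condition 'handles select agents' does not hold → requirement n/a → met
6. condition 'performs genetic testing' holds; certified medical technologists 5 < 7 → not met
7. proficiency testing 185 days ago vs limit 180 → not met
8. professional liability coverage $1,225,000 < $1,300,000 → not met
9. biosafety cabinet certification 371 days ago vs limit 270 → not met
10. quality-management plan absent → not met
11. personnel competency assessment 404 days ago vs limit 365 → not met
12. CLIA certificate absent → not met
Not met: 1, 2, 3, 6, 7, 8, 9, 10, 11, 12

1, 2, 3, 6, 7, 8, 9, 10, 11, 12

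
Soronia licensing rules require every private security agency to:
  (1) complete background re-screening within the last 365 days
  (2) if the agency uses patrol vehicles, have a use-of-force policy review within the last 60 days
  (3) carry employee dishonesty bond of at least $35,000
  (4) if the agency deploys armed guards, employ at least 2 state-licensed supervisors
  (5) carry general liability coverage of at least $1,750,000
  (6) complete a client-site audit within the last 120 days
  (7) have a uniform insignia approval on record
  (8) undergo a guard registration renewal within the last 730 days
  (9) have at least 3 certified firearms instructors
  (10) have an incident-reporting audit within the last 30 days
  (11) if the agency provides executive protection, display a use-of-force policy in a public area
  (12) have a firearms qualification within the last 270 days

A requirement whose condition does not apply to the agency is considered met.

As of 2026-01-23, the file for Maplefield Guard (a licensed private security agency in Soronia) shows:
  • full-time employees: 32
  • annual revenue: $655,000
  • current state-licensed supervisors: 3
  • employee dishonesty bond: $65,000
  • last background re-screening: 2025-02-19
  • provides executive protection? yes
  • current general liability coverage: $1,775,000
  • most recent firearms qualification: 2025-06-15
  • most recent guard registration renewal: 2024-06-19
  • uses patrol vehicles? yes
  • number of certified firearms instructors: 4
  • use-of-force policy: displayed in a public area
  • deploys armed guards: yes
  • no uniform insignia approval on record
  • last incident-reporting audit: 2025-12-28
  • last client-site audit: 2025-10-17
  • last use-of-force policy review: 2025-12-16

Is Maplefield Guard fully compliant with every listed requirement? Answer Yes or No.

No

1. background re-screening 338 days ago vs limit 365 → met
2. condition 'uses patrol vehicles' holds; use-of-force policy review 38 days ago vs limit 60 → met
3. employee dishonesty bond $65,000 ≥ $35,000 → met
4. condition 'deploys armed guards' holds; state-licensed supervisors 3 ≥ 2 → met
5. general liability coverage $1,775,000 ≥ $1,750,000 → met
6. client-site audit 98 days ago vs limit 120 → met
7. uniform insignia approval absent → not met
8. guard registration renewal 583 days ago vs limit 730 → met
9. certified firearms instructors 4 ≥ 3 → met
10. incident-reporting audit 26 days ago vs limit 30 → met
11. condition 'provides executive protection' holds; use-of-force policy present → met
12. firearms qualification 222 days ago vs limit 270 → met
Not met: 7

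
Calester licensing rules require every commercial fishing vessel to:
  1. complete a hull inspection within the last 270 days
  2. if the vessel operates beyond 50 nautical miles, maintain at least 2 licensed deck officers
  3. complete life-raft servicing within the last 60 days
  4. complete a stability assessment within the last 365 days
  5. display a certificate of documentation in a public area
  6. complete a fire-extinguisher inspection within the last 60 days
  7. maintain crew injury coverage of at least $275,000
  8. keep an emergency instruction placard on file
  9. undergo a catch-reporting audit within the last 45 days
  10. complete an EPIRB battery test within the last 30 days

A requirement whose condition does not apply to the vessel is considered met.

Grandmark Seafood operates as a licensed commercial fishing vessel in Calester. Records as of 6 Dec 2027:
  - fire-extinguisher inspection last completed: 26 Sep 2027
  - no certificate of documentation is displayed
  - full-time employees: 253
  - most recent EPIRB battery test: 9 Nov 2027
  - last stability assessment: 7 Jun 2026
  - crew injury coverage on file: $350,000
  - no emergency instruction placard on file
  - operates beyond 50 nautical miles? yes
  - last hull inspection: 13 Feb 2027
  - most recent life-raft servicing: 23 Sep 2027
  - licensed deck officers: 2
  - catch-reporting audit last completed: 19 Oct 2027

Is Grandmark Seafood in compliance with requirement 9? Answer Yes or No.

9. catch-reporting audit 48 days ago vs limit 45 → not met

No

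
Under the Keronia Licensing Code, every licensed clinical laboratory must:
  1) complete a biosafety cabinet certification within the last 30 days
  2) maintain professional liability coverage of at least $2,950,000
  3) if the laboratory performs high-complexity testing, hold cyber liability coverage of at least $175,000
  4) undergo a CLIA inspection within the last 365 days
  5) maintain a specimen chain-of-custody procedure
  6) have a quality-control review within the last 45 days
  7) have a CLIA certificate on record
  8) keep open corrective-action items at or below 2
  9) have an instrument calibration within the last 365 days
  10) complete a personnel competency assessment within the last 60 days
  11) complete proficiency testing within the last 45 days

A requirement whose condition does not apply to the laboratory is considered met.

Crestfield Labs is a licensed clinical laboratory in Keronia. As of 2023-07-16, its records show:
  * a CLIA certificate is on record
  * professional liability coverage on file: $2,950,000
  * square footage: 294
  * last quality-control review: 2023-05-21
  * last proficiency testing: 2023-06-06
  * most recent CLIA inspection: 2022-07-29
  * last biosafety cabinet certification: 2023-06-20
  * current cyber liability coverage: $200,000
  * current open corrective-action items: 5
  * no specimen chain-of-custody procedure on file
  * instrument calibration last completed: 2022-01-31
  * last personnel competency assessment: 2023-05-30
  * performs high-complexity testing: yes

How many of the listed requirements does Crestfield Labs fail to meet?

4

1. biosafety cabinet certification 26 days ago vs limit 30 → met
2. professional liability coverage $2,950,000 ≥ $2,950,000 → met
3. condition 'performs high-complexity testing' holds; cyber liability coverage $200,000 ≥ $175,000 → met
4. CLIA inspection 352 days ago vs limit 365 → met
5. specimen chain-of-custody procedure absent → not met
6. quality-control review 56 days ago vs limit 45 → not met
7. CLIA certificate present → met
8. open corrective-action items 5 > 2 → not met
9. instrument calibration 531 days ago vs limit 365 → not met
10. personnel competency assessment 47 days ago vs limit 60 → met
11. proficiency testing 40 days ago vs limit 45 → met
Not met: 4 of 11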